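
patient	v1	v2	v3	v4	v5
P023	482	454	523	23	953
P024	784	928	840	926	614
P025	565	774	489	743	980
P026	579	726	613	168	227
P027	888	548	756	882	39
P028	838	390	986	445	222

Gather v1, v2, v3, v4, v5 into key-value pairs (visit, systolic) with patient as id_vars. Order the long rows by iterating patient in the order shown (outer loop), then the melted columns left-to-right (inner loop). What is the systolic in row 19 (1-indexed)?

168

30 rows total (6 × 5). Row 19: index ⌊(19-1)/5⌋ = 3 into patient → P026; (19-1) mod 5 = 3 into the melted columns → v4.
So row 19 is (P026, v4, 168); systolic = 168.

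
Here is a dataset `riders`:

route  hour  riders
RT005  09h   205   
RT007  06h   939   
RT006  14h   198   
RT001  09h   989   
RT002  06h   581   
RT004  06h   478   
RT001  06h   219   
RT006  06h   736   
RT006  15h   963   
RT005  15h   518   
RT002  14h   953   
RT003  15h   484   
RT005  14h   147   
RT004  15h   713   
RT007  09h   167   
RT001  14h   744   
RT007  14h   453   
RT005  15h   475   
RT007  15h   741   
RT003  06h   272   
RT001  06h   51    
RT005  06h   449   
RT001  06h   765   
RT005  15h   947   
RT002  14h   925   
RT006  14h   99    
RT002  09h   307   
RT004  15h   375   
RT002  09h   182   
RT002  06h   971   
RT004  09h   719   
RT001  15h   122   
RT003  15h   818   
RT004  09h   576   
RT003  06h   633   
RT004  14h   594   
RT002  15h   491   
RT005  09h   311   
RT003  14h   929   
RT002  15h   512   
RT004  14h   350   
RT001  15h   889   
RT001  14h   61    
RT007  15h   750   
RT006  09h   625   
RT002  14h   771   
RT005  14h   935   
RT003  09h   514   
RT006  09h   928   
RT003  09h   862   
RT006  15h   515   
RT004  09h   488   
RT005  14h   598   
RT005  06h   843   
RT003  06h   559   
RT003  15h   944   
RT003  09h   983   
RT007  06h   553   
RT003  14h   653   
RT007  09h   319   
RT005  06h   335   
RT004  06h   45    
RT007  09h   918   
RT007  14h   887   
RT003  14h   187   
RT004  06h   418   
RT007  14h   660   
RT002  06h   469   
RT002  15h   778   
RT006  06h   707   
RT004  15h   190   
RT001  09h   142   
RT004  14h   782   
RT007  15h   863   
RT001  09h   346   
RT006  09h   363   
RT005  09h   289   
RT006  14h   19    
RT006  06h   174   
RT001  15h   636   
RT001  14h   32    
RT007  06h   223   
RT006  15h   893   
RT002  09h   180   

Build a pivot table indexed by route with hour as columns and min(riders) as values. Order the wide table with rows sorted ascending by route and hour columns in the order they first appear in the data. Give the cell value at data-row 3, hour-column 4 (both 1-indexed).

484

With rows sorted ascending by route, row 3 is route=RT003. hour columns in first-appearance order: 09h, 06h, 14h, 15h; column 4 is 15h.
Long rows with route=RT003, hour=15h: min(484, 818, 944) = 484.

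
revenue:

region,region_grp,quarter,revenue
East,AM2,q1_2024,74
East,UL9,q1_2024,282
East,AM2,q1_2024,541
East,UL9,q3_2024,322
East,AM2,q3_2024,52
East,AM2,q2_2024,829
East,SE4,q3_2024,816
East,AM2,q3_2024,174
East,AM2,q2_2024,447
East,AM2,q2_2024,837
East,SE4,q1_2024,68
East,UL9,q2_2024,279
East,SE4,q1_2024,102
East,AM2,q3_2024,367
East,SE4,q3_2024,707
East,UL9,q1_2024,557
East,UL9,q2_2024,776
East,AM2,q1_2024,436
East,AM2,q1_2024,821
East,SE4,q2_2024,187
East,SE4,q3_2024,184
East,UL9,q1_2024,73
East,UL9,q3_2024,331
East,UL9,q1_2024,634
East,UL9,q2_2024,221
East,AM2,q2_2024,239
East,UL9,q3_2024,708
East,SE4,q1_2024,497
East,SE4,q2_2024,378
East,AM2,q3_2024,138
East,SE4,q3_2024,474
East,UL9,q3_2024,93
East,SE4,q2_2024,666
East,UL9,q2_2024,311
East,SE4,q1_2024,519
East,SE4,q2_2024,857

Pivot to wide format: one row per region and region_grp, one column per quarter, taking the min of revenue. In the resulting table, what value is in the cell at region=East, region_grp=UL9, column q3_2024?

Rows with region=East, region_grp=UL9 and quarter=q3_2024: revenue values are 322, 331, 708, 93.
min(322, 331, 708, 93) = 93.

93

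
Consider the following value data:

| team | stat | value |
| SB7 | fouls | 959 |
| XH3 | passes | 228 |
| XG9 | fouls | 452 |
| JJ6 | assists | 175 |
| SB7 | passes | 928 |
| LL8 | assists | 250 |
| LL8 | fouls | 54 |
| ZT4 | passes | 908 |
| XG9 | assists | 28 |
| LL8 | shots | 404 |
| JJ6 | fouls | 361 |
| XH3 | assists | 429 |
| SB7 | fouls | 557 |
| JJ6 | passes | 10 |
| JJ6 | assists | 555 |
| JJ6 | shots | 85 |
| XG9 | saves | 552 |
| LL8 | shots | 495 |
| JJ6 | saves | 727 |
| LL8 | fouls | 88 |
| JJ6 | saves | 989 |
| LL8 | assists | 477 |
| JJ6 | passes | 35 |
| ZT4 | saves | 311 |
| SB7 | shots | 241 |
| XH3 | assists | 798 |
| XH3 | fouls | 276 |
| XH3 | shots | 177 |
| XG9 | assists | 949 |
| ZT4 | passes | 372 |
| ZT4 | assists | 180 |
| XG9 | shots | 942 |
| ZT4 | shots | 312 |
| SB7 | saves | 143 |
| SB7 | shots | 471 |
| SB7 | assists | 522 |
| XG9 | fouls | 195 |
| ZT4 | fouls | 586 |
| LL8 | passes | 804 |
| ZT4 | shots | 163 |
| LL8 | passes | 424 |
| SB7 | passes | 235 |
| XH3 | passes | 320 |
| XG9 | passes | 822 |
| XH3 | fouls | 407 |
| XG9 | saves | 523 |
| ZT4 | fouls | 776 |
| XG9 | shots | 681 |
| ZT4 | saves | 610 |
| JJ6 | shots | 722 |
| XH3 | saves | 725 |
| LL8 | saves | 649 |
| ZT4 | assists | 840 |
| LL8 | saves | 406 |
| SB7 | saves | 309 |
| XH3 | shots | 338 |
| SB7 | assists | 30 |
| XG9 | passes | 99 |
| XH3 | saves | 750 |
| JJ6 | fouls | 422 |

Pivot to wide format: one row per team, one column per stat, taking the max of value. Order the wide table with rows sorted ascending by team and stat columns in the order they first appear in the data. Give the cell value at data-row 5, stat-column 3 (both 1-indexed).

798

With rows sorted ascending by team, row 5 is team=XH3. stat columns in first-appearance order: fouls, passes, assists, shots, saves; column 3 is assists.
Long rows with team=XH3, stat=assists: max(429, 798) = 798.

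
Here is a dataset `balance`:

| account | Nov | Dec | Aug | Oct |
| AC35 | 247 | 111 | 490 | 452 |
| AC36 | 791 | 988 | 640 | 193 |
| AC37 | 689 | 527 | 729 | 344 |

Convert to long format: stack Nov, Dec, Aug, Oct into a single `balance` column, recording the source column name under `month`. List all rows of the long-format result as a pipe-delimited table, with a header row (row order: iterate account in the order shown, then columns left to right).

Each (account, column) pair becomes one row: 3 × 4 = 12 rows.
For example, (AC35, Nov) → balance=247.

| account | month | balance |
| AC35 | Nov | 247 |
| AC35 | Dec | 111 |
| AC35 | Aug | 490 |
| AC35 | Oct | 452 |
| AC36 | Nov | 791 |
| AC36 | Dec | 988 |
| AC36 | Aug | 640 |
| AC36 | Oct | 193 |
| AC37 | Nov | 689 |
| AC37 | Dec | 527 |
| AC37 | Aug | 729 |
| AC37 | Oct | 344 |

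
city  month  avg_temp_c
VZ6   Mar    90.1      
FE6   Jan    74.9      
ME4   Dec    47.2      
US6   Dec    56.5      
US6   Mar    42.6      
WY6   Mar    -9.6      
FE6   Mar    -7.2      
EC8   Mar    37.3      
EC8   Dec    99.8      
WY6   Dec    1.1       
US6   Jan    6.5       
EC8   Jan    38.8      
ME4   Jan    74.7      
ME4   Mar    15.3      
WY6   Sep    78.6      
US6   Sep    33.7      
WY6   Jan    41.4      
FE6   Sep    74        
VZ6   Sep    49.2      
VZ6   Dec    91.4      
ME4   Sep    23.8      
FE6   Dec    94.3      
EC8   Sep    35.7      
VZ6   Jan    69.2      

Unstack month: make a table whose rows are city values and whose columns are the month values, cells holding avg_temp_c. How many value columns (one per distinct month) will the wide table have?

4

4 distinct month values: Jan, Dec, Mar, Sep.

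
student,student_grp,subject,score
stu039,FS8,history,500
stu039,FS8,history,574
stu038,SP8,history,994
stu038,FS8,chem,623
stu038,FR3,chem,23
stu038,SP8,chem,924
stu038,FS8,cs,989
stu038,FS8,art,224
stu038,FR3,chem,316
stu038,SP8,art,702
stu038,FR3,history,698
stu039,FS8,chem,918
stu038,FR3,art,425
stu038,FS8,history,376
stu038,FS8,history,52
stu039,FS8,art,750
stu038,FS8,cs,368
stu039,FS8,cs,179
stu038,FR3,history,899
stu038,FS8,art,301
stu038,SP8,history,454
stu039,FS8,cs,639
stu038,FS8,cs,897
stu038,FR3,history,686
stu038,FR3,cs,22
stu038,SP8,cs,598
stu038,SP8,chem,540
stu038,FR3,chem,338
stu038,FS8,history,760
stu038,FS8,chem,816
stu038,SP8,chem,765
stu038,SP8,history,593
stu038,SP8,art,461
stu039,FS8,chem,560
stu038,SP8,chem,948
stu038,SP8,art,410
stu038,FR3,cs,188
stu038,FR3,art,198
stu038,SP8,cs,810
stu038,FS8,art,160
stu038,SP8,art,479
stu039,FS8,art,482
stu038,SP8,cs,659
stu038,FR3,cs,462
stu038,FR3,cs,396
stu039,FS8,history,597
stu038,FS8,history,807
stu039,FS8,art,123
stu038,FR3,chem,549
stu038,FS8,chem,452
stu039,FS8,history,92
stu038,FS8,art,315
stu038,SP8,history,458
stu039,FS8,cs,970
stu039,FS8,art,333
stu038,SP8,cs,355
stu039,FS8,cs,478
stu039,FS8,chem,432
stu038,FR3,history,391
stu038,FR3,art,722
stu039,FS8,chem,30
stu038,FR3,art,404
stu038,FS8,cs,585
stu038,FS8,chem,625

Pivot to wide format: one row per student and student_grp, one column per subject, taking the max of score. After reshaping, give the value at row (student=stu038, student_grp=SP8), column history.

Rows with student=stu038, student_grp=SP8 and subject=history: score values are 994, 454, 593, 458.
max(994, 454, 593, 458) = 994.

994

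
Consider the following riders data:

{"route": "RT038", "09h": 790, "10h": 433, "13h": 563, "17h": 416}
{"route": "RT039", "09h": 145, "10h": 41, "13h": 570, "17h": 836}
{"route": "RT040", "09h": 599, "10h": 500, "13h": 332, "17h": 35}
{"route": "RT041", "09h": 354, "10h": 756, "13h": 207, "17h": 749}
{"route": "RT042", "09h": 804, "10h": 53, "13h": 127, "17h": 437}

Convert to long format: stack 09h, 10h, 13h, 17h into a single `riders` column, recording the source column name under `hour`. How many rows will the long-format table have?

5 route values × 4 melted columns = 20 rows.

20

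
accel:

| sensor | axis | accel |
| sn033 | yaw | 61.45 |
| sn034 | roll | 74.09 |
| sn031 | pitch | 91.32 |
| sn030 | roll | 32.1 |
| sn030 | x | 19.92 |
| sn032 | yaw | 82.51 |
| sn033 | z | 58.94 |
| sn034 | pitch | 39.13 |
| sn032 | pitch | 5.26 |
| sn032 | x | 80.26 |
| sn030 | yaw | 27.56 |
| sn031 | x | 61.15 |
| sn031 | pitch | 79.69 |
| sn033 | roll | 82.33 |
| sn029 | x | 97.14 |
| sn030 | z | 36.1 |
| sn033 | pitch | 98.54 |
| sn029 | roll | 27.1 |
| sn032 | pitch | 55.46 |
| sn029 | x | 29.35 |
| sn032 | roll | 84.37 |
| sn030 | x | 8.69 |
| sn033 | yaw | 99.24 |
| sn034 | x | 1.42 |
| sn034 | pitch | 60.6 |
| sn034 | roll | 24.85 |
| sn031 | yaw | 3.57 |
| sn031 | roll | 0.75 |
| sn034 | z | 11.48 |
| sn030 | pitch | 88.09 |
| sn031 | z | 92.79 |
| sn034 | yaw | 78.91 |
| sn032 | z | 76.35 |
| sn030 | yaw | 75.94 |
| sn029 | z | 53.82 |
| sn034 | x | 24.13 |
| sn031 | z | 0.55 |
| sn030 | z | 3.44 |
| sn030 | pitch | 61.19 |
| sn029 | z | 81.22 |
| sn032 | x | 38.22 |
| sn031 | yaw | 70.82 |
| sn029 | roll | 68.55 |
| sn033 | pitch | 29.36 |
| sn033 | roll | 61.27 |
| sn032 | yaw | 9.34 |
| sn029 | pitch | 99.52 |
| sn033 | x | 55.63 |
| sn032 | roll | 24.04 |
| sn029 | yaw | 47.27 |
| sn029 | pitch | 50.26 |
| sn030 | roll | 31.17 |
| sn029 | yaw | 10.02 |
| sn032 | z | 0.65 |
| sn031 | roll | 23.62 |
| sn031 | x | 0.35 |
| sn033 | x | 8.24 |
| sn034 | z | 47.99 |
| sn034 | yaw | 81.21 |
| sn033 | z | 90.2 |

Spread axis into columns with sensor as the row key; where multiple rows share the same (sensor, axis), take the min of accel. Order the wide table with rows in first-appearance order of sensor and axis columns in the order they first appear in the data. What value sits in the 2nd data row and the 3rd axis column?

With rows in first-appearance order of sensor, row 2 is sensor=sn034. axis columns in first-appearance order: yaw, roll, pitch, x, z; column 3 is pitch.
Long rows with sensor=sn034, axis=pitch: min(39.13, 60.6) = 39.13.

39.13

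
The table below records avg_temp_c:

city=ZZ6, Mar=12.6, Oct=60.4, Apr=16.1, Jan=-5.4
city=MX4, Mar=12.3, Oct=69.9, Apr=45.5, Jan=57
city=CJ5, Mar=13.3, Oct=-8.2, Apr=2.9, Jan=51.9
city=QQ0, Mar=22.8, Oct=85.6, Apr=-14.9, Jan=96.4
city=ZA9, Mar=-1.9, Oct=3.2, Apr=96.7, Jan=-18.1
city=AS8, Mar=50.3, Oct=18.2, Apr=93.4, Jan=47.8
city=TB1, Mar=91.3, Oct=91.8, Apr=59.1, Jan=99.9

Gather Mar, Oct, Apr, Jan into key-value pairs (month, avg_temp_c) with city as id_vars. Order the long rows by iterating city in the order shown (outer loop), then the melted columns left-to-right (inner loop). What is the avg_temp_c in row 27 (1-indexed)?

59.1

28 rows total (7 × 4). Row 27: index ⌊(27-1)/4⌋ = 6 into city → TB1; (27-1) mod 4 = 2 into the melted columns → Apr.
So row 27 is (TB1, Apr, 59.1); avg_temp_c = 59.1.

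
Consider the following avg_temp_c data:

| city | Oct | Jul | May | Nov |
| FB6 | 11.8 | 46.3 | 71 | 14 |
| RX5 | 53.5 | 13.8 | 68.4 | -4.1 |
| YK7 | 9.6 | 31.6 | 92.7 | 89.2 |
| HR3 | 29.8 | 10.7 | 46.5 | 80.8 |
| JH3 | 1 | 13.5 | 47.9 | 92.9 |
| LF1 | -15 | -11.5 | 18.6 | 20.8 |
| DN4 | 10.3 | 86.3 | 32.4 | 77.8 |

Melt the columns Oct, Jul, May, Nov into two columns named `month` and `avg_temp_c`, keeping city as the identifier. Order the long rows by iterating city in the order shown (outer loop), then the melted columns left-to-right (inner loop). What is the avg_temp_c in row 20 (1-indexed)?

28 rows total (7 × 4). Row 20: index ⌊(20-1)/4⌋ = 4 into city → JH3; (20-1) mod 4 = 3 into the melted columns → Nov.
So row 20 is (JH3, Nov, 92.9); avg_temp_c = 92.9.

92.9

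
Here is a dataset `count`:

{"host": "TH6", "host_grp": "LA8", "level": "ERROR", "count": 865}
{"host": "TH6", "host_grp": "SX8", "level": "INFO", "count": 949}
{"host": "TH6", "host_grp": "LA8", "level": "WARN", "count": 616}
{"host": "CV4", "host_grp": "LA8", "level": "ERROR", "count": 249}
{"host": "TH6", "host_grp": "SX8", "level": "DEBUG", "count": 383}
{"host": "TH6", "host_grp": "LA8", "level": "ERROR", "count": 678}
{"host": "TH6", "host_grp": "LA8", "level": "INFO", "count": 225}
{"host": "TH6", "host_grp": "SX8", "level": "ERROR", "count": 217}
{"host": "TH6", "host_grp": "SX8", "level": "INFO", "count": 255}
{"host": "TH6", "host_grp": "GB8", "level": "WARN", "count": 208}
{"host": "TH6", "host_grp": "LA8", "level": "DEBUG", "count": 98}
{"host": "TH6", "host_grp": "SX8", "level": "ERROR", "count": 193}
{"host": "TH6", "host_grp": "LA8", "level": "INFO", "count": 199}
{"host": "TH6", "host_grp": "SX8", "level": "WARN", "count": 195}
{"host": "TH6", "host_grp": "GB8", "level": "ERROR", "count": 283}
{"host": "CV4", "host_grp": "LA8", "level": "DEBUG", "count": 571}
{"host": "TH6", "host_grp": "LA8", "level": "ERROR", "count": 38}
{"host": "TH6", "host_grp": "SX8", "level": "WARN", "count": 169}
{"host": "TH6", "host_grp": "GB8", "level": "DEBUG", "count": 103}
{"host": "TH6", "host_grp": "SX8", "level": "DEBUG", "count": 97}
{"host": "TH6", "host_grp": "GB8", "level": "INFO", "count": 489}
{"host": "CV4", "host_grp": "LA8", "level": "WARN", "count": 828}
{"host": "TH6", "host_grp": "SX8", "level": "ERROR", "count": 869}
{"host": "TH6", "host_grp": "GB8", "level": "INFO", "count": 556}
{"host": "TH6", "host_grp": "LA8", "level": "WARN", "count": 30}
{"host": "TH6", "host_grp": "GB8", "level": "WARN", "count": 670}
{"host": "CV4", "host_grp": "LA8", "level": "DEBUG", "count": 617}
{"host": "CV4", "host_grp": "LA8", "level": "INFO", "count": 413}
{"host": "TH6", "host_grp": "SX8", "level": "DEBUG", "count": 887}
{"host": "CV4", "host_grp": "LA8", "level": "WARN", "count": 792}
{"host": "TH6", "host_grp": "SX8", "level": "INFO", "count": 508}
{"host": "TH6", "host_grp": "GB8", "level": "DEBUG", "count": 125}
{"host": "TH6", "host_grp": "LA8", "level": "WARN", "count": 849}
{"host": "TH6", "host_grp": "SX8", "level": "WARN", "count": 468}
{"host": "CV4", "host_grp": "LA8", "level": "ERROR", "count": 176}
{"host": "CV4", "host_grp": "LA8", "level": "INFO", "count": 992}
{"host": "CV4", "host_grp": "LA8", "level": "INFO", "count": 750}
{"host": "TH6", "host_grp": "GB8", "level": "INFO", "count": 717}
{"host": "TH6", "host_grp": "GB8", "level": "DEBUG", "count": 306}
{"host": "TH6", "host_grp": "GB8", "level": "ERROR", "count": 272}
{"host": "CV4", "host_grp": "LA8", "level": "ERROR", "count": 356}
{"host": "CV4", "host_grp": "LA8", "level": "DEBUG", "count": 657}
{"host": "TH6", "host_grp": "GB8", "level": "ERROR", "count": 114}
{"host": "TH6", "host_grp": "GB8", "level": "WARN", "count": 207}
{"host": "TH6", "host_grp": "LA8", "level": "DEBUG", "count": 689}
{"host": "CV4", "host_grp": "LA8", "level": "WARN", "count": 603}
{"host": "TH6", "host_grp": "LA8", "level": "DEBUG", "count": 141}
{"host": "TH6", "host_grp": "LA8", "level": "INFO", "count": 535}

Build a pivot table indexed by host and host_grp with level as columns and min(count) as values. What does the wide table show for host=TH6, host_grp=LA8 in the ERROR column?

38

Rows with host=TH6, host_grp=LA8 and level=ERROR: count values are 865, 678, 38.
min(865, 678, 38) = 38.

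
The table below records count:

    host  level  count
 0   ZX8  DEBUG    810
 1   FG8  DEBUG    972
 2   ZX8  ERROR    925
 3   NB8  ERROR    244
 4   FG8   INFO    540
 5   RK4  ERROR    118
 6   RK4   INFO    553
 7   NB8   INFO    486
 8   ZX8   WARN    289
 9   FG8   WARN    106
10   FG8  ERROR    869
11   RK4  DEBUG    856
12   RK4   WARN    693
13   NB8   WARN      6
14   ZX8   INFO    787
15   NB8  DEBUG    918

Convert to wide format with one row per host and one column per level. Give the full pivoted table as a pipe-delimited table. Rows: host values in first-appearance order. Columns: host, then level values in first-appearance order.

Columns: host plus the 4 distinct level values (DEBUG, ERROR, INFO, WARN).
For example, row ZX8 column DEBUG takes count=810 from the long row (ZX8, DEBUG).

| host | DEBUG | ERROR | INFO | WARN |
| ZX8 | 810 | 925 | 787 | 289 |
| FG8 | 972 | 869 | 540 | 106 |
| NB8 | 918 | 244 | 486 | 6 |
| RK4 | 856 | 118 | 553 | 693 |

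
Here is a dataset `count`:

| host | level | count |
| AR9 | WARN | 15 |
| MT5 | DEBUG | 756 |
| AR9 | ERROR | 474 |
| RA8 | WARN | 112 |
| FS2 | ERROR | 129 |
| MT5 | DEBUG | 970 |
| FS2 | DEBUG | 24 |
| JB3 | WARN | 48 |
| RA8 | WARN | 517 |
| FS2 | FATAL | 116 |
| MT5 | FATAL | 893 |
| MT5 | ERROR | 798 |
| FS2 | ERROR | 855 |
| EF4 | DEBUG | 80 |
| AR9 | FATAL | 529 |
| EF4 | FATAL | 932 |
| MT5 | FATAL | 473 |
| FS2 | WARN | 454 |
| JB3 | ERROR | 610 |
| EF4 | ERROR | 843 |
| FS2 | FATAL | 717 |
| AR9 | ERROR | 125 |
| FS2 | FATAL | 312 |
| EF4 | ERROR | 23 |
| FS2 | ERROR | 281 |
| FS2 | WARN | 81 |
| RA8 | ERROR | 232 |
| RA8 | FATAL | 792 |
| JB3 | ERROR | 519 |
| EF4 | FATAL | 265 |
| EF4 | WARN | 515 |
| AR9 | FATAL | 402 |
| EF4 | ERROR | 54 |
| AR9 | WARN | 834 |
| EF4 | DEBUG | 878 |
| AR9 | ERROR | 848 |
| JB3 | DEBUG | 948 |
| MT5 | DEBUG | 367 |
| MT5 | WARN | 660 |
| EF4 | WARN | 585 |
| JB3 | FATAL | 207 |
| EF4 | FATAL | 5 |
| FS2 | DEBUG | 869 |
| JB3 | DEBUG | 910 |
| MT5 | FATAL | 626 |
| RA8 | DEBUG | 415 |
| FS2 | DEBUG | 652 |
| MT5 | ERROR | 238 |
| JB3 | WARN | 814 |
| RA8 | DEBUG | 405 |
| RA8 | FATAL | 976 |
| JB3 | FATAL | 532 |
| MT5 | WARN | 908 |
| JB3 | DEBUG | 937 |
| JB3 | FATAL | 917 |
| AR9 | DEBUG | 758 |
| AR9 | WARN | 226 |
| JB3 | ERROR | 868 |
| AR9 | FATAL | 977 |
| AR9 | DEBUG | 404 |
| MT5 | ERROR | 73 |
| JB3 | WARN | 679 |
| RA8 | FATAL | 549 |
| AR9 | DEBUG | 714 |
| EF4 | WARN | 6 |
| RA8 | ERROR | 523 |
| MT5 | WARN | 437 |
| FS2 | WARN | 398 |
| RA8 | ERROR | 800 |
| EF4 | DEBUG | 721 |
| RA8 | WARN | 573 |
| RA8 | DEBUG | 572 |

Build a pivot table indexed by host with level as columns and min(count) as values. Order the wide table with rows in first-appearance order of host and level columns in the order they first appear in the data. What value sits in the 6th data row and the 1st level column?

6

With rows in first-appearance order of host, row 6 is host=EF4. level columns in first-appearance order: WARN, DEBUG, ERROR, FATAL; column 1 is WARN.
Long rows with host=EF4, level=WARN: min(515, 585, 6) = 6.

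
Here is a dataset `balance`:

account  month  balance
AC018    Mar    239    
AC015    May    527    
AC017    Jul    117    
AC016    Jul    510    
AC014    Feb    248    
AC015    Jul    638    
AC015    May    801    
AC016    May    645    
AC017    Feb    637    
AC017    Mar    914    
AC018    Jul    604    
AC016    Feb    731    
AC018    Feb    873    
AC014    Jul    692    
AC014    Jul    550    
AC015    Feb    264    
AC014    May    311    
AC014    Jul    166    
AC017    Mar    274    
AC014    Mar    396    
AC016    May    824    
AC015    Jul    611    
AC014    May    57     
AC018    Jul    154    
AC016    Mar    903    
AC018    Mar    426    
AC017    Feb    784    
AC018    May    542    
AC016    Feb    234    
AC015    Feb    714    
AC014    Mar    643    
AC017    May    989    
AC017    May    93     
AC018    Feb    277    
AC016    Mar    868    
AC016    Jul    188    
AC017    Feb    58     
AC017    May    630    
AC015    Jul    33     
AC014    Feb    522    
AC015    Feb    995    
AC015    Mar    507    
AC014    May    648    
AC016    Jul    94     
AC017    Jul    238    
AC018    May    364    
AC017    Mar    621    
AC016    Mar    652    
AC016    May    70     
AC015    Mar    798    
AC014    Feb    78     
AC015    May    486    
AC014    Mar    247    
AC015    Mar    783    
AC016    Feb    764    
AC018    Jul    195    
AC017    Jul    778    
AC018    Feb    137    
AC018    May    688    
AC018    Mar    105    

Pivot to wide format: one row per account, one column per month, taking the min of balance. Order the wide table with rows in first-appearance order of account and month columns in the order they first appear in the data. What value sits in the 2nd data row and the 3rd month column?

33

With rows in first-appearance order of account, row 2 is account=AC015. month columns in first-appearance order: Mar, May, Jul, Feb; column 3 is Jul.
Long rows with account=AC015, month=Jul: min(638, 611, 33) = 33.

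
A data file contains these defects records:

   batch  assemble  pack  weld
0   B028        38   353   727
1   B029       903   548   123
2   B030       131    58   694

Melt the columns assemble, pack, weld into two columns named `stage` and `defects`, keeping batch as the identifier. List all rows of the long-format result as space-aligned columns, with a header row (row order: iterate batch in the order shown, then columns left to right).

Each (batch, column) pair becomes one row: 3 × 3 = 9 rows.
For example, (B028, assemble) → defects=38.

batch  stage     defects
B028   assemble  38     
B028   pack      353    
B028   weld      727    
B029   assemble  903    
B029   pack      548    
B029   weld      123    
B030   assemble  131    
B030   pack      58     
B030   weld      694    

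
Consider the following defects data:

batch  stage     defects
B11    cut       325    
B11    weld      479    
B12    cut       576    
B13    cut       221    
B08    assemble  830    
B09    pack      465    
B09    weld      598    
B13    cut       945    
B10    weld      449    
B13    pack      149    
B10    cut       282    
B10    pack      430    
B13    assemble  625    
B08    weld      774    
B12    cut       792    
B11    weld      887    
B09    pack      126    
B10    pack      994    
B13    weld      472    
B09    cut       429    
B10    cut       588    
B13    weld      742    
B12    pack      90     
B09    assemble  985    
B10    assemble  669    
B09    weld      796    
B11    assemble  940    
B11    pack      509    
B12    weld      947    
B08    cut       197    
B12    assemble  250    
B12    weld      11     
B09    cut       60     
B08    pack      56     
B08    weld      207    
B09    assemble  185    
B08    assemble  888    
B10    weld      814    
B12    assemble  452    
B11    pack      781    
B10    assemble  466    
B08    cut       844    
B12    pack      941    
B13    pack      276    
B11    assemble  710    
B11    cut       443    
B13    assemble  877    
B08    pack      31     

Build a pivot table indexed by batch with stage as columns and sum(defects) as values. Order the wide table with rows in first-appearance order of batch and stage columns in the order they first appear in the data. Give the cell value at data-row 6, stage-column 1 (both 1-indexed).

870

With rows in first-appearance order of batch, row 6 is batch=B10. stage columns in first-appearance order: cut, weld, assemble, pack; column 1 is cut.
Long rows with batch=B10, stage=cut: 282 + 588 = 870.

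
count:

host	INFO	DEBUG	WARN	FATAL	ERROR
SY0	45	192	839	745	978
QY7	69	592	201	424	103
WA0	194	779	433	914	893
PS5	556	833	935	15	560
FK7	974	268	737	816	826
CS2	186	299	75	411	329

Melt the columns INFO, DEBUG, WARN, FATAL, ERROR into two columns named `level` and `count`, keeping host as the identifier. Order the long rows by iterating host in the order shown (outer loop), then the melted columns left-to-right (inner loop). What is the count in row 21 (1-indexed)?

974

30 rows total (6 × 5). Row 21: index ⌊(21-1)/5⌋ = 4 into host → FK7; (21-1) mod 5 = 0 into the melted columns → INFO.
So row 21 is (FK7, INFO, 974); count = 974.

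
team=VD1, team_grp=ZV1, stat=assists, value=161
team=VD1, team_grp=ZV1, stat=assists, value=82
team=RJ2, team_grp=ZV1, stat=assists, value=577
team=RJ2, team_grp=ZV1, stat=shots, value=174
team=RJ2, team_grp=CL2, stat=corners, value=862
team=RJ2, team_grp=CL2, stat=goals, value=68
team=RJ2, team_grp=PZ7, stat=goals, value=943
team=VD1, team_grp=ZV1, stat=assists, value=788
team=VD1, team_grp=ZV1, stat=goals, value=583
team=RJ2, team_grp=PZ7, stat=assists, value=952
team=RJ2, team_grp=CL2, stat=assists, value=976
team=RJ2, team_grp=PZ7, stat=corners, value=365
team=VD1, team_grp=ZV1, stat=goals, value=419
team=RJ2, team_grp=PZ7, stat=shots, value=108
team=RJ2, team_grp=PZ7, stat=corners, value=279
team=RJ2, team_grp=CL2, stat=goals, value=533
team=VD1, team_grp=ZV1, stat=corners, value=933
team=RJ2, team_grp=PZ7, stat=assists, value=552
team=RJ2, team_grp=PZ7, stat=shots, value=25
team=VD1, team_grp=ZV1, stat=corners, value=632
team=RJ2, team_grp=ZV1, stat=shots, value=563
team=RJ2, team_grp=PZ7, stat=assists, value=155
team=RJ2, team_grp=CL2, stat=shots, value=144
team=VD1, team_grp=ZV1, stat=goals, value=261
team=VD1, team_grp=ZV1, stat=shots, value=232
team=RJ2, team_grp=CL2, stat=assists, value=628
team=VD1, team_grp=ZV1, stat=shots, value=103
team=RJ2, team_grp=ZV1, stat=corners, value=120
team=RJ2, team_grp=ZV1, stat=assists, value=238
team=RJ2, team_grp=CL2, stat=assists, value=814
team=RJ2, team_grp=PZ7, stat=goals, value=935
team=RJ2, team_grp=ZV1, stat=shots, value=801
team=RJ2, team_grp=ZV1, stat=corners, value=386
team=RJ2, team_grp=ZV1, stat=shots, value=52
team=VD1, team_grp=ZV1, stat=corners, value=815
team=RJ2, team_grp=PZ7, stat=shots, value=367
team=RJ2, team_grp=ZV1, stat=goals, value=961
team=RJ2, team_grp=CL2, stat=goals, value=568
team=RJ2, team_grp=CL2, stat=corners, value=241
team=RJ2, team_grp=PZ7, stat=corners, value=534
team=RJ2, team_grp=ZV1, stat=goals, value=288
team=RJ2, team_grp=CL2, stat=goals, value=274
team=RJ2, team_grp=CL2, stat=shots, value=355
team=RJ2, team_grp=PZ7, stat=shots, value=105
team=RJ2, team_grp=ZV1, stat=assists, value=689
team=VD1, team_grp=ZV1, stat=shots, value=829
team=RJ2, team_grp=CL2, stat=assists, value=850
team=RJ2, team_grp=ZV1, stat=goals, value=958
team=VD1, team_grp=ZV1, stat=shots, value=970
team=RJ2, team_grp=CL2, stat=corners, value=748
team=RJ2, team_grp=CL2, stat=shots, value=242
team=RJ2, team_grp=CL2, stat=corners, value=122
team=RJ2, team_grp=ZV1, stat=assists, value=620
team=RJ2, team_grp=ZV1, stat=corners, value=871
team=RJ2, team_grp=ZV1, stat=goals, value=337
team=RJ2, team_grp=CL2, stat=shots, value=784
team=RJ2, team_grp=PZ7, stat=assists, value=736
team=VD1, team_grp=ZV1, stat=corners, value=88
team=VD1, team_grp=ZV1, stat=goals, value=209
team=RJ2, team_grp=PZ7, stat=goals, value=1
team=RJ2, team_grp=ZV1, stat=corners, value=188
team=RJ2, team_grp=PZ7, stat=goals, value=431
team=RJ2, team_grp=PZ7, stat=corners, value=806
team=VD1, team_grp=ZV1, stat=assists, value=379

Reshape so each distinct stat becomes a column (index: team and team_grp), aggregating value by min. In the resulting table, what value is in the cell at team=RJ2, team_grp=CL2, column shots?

144

Rows with team=RJ2, team_grp=CL2 and stat=shots: value values are 144, 355, 242, 784.
min(144, 355, 242, 784) = 144.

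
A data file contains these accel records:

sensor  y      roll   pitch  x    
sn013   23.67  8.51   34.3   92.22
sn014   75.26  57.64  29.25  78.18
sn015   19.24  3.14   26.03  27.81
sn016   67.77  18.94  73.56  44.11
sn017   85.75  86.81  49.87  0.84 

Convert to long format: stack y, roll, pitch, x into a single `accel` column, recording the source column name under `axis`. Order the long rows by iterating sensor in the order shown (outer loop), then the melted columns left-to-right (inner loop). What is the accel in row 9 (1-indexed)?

20 rows total (5 × 4). Row 9: index ⌊(9-1)/4⌋ = 2 into sensor → sn015; (9-1) mod 4 = 0 into the melted columns → y.
So row 9 is (sn015, y, 19.24); accel = 19.24.

19.24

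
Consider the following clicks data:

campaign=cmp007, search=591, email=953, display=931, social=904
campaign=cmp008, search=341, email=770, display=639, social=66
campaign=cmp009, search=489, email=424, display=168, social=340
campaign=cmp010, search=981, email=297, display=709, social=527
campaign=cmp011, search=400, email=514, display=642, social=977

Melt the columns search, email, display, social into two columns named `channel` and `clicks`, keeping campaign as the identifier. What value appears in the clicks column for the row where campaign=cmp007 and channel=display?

Unpivoting turns each (campaign, wide-column) pair into one long row.
The wide cell at row cmp007, column display holds 931, so the long row (cmp007, display) has clicks=931.

931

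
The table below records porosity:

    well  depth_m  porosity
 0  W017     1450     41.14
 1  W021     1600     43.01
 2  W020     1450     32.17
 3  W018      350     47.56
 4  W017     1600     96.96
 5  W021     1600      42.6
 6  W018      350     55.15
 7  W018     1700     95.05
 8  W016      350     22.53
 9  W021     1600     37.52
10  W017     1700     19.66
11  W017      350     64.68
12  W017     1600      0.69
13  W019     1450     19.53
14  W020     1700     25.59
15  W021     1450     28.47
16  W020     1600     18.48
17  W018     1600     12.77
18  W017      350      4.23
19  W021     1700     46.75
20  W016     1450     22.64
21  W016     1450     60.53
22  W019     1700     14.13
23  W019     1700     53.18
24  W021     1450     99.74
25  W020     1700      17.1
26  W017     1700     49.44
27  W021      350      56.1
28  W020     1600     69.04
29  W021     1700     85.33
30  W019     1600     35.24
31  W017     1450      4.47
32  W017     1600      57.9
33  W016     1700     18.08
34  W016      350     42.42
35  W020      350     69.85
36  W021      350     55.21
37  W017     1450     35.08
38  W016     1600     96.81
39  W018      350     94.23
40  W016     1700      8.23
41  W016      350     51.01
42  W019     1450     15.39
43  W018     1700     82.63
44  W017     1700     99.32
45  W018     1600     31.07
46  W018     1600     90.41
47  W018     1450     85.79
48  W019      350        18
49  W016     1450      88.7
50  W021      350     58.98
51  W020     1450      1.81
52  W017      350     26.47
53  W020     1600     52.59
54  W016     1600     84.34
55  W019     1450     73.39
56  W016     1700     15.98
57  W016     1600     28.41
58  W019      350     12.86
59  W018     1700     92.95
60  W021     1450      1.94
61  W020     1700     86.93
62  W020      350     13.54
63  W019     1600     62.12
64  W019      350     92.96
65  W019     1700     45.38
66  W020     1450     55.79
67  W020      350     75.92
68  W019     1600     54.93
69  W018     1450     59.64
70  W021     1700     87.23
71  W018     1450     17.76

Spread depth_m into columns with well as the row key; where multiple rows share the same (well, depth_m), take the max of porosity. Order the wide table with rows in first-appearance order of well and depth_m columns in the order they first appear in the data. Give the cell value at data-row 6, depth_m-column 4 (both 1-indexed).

With rows in first-appearance order of well, row 6 is well=W019. depth_m columns in first-appearance order: 1450, 1600, 350, 1700; column 4 is 1700.
Long rows with well=W019, depth_m=1700: max(14.13, 53.18, 45.38) = 53.18.

53.18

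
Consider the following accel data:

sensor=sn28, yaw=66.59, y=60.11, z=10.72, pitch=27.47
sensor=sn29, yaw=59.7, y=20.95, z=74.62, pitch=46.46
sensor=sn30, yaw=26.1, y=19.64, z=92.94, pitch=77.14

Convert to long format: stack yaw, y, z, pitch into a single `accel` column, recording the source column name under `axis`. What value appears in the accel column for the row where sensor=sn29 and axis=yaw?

59.7

Unpivoting turns each (sensor, wide-column) pair into one long row.
The wide cell at row sn29, column yaw holds 59.7, so the long row (sn29, yaw) has accel=59.7.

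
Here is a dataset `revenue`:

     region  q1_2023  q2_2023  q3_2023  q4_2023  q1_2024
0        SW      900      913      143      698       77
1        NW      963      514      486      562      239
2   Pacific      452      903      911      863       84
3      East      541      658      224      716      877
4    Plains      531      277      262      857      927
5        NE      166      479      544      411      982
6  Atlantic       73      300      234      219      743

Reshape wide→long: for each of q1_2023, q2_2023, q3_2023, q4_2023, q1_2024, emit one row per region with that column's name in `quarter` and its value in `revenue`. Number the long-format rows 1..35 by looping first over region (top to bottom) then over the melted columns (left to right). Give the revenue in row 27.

35 rows total (7 × 5). Row 27: index ⌊(27-1)/5⌋ = 5 into region → NE; (27-1) mod 5 = 1 into the melted columns → q2_2023.
So row 27 is (NE, q2_2023, 479); revenue = 479.

479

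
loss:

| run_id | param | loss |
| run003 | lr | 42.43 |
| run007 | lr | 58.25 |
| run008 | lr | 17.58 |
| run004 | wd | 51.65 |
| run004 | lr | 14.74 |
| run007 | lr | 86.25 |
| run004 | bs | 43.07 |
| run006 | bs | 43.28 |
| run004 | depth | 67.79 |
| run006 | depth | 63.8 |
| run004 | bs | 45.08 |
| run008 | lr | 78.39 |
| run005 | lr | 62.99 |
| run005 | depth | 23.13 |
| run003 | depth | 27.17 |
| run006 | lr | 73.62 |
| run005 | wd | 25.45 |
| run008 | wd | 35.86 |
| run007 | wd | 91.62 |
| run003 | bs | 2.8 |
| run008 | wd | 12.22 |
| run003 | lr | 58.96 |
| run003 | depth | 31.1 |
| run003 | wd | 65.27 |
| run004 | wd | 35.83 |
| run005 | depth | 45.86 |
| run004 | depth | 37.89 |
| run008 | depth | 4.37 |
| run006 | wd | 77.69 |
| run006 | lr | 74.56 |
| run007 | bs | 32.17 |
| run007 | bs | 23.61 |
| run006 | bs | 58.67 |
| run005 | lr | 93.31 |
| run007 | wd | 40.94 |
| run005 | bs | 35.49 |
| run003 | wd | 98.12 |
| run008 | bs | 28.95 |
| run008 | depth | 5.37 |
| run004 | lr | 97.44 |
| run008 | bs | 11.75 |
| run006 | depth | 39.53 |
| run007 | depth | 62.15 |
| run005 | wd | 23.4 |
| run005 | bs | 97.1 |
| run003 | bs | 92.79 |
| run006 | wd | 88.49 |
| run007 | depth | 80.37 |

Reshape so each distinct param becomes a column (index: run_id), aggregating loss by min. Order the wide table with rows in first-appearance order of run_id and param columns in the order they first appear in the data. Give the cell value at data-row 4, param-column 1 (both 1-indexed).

With rows in first-appearance order of run_id, row 4 is run_id=run004. param columns in first-appearance order: lr, wd, bs, depth; column 1 is lr.
Long rows with run_id=run004, param=lr: min(14.74, 97.44) = 14.74.

14.74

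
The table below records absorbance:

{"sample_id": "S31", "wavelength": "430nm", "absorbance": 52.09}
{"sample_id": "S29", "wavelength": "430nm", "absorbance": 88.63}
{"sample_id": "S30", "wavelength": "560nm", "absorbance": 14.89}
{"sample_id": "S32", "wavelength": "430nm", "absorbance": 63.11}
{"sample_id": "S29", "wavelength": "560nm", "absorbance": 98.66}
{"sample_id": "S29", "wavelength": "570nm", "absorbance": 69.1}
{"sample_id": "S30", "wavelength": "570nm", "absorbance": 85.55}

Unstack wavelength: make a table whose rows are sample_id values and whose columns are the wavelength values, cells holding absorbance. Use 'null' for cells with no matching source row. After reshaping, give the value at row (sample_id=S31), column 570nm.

No long-format row has sample_id=S31 and wavelength=570nm, so the cell is null.

null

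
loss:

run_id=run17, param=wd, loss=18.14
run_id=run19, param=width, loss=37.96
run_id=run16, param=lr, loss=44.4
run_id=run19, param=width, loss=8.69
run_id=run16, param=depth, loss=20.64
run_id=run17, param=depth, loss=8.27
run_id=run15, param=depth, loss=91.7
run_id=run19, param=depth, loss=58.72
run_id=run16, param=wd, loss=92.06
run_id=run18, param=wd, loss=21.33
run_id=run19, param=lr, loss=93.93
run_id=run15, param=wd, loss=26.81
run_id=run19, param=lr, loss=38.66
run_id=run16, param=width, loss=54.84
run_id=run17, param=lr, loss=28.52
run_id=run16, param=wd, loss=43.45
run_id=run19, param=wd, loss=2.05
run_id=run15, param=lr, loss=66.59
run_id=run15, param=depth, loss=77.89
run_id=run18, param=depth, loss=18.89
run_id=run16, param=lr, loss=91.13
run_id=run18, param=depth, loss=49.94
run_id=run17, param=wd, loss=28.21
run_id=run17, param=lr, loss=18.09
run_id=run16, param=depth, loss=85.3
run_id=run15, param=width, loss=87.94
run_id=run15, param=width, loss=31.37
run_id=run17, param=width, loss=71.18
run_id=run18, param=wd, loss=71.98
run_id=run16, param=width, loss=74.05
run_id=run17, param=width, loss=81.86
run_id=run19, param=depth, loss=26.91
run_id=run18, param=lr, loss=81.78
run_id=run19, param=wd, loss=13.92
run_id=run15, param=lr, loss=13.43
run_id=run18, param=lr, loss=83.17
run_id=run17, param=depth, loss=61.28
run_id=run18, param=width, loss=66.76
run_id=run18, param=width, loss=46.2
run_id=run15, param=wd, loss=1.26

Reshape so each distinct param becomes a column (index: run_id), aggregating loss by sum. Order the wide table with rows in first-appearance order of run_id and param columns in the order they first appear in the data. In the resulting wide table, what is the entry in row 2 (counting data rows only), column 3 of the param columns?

With rows in first-appearance order of run_id, row 2 is run_id=run19. param columns in first-appearance order: wd, width, lr, depth; column 3 is lr.
Long rows with run_id=run19, param=lr: 93.93 + 38.66 = 132.59.

132.59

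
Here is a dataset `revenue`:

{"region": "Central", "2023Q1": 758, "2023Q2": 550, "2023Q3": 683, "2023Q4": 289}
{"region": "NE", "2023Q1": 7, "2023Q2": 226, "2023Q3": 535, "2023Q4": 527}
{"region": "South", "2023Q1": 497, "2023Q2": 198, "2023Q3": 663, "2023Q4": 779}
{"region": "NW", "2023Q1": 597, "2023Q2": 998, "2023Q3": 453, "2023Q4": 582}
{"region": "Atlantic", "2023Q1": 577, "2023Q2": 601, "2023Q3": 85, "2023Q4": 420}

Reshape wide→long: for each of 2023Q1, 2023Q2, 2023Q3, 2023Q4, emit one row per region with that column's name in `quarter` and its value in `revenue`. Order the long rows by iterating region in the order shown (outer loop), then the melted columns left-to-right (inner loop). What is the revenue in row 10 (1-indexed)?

20 rows total (5 × 4). Row 10: index ⌊(10-1)/4⌋ = 2 into region → South; (10-1) mod 4 = 1 into the melted columns → 2023Q2.
So row 10 is (South, 2023Q2, 198); revenue = 198.

198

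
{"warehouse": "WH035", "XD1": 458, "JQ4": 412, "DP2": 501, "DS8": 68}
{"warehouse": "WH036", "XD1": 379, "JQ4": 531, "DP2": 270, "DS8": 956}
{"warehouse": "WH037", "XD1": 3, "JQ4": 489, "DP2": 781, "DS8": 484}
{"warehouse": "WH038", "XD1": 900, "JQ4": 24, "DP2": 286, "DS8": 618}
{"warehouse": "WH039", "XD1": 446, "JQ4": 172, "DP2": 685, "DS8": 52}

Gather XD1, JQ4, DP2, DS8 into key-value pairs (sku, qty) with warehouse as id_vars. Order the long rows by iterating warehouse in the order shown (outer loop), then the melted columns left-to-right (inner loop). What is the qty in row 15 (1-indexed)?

20 rows total (5 × 4). Row 15: index ⌊(15-1)/4⌋ = 3 into warehouse → WH038; (15-1) mod 4 = 2 into the melted columns → DP2.
So row 15 is (WH038, DP2, 286); qty = 286.

286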